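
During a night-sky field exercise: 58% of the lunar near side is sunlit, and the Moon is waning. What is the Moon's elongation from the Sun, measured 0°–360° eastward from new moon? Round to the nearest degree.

261°

cos θ = 1 − 2f = -0.160, giving a principal value of 99.2°.
Since the Moon is past full (waning), take the reflex angle: θ = 360° − 99.2° = 260.8°.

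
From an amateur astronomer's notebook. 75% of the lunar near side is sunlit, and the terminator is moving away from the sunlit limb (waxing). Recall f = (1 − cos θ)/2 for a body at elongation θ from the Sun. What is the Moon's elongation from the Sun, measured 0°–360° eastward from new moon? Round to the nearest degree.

120°

Invert f = (1 − cos θ)/2 to get cos θ = 1 − 2(0.75) = -0.500, hence θ₀ = arccos -0.500 = 120.0°.
Waxing ⇒ before full, so θ = 120.0°.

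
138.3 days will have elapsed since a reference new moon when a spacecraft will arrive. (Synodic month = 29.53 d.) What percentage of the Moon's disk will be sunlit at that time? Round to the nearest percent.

138.3 d spans 4 complete synodic months (4 × 29.53 = 118.12 d) plus 20.18 d.
The Moon has covered 20.18/29.53 of its cycle, so θ ≈ 360° × 20.18/29.53 = 246.0°.
Illuminated fraction = (1 − cos 246.0°)/2 = (1 − (-0.407))/2 ≈ 0.703, so 70%.

70%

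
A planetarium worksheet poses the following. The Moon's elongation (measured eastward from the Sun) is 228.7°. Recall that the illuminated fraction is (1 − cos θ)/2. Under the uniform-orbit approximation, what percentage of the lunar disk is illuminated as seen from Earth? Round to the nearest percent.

83%

f = (1 − cos 228.7°)/2 = (1 − (-0.660))/2 ≈ 0.830, i.e. 83%.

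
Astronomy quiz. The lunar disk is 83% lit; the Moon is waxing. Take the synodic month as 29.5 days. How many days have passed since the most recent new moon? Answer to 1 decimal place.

From f = (1 − cos θ)/2: cos θ = 1 − 2×0.83 = -0.660; arccos → 131.3°.
The Moon is waxing (0°–180°), so θ = 131.3° directly.
At 360°/29.5 d per day, 131.3° corresponds to 10.76 days.

10.8 days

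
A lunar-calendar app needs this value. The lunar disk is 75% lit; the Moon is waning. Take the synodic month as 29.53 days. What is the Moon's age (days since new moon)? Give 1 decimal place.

cos θ = 1 − 2f = -0.500, giving a principal value of 120.0°.
Since the Moon is past full (waning), take the reflex angle: θ = 360° − 120.0° = 240.0°.
That fraction of the synodic month is 240.0/360 × 29.53 d ≈ 19.69 d.

19.7 days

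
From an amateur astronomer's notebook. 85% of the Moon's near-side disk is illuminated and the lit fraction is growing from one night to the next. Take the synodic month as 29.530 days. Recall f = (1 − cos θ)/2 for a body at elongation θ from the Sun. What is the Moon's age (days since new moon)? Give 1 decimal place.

From f = (1 − cos θ)/2: cos θ = 1 − 2×0.85 = -0.700; arccos → 134.4°.
Before full moon the principal value applies: θ = 134.4°.
Age = 29.530 × 134.4°/360° ≈ 11.03 days.

11.0 days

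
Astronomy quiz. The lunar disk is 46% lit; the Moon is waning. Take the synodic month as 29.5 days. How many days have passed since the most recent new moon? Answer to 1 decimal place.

cos θ = 1 − 2f = 0.080, giving a principal value of 85.4°.
A waning Moon lies in 180°–360°, so θ = 360° − 85.4° = 274.6°.
That fraction of the synodic month is 274.6/360 × 29.5 d ≈ 22.50 d.

22.5 days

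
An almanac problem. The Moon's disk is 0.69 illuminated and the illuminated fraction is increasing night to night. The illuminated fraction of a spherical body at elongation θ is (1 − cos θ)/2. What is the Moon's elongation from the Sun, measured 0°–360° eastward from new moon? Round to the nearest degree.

Invert f = (1 − cos θ)/2 to get cos θ = 1 − 2(0.69) = -0.380, hence θ₀ = arccos -0.380 = 112.3°.
Waxing ⇒ before full, so θ = 112.3°.

112°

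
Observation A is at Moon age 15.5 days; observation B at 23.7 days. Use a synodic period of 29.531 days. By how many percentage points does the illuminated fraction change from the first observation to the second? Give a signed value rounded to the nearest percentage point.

θ₁ = 360° × 15.5/29.531 = 189.0°, f₁ = (1 − cos θ₁)/2 = 0.994.
θ₂ = 360° × 23.7/29.531 = 288.9°, f₂ = (1 − cos θ₂)/2 = 0.338.
Change = f₂ − f₁ = -0.656 → -66 percentage points.

-66 pp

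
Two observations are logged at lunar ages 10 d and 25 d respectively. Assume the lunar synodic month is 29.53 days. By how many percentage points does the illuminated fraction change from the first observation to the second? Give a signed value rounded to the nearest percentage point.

θ₁ = 360° × 10/29.53 = 121.9°, f₁ = (1 − cos θ₁)/2 = 0.764.
θ₂ = 360° × 25/29.53 = 304.8°, f₂ = (1 − cos θ₂)/2 = 0.215.
Change = f₂ − f₁ = -0.549 → -55 percentage points.

-55 percentage points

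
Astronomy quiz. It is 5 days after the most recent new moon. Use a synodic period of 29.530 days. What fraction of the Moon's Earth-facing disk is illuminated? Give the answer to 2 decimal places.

Phase angle: θ = 360°·(5 d)/(29.530 d) = 61.0°.
cos 61.0° = 0.485, so f = (1 − 0.485)/2 = 0.257.

0.26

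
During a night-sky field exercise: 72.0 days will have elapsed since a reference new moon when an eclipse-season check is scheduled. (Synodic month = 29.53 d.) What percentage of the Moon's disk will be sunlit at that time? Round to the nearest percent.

72.0/29.53 = 2.438 lunations, so 2 complete cycles and 12.94 d into the next.
The Moon has covered 12.94/29.53 of its cycle, so θ ≈ 360° × 12.94/29.53 = 157.8°.
With cos θ = (-0.926), the lit fraction is (1 − (-0.926))/2 ≈ 0.963, so 96%.

96%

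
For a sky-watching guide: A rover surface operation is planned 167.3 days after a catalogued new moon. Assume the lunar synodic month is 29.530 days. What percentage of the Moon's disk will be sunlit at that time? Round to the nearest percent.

167.3 d spans 5 complete synodic months (5 × 29.530 = 147.65 d) plus 19.65 d.
Phase angle: θ = 360°·(19.65 d)/(29.530 d) = 239.6°.
Illuminated fraction = (1 − cos 239.6°)/2 = (1 − (-0.507))/2 ≈ 0.753, so 75%.

75%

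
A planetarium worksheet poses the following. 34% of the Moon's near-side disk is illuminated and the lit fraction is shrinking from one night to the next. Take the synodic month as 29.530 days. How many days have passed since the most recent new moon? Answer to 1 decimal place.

23.7 days

From f = (1 − cos θ)/2: cos θ = 1 − 2×0.34 = 0.320; arccos → 71.3°.
A waning Moon lies in 180°–360°, so θ = 360° − 71.3° = 288.7°.
At 360°/29.530 d per day, 288.7° corresponds to 23.68 days.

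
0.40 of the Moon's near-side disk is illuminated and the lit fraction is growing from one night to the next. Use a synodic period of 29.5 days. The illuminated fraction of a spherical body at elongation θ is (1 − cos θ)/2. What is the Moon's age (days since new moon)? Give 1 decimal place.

Invert f = (1 − cos θ)/2 to get cos θ = 1 − 2(0.40) = 0.200, hence θ₀ = arccos 0.200 = 78.5°.
The Moon is waxing (0°–180°), so θ = 78.5° directly.
That fraction of the synodic month is 78.5/360 × 29.5 d ≈ 6.43 d.

6.4 days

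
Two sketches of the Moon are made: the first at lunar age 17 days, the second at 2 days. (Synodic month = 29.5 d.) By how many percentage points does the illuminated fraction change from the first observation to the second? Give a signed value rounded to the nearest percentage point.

-90 pp

First observation: θ = 360°·17/29.5 = 207.5°, so f = 0.944.
Second observation: θ = 24.4°, f = 0.045.
Δf = 0.045 − 0.944 = -0.899, i.e. -90 pp.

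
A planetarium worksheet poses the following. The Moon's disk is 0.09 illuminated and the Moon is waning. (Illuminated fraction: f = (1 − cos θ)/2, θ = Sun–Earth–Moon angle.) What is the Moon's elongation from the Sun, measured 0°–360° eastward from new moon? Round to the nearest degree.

Invert f = (1 − cos θ)/2 to get cos θ = 1 − 2(0.09) = 0.820, hence θ₀ = arccos 0.820 = 34.9°.
A waning Moon lies in 180°–360°, so θ = 360° − 34.9° = 325.1°.

325°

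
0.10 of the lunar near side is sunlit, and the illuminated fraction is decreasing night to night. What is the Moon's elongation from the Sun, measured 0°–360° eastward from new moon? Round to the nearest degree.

323°

cos θ = 1 − 2f = 0.800, giving a principal value of 36.9°.
A waning Moon lies in 180°–360°, so θ = 360° − 36.9° = 323.1°.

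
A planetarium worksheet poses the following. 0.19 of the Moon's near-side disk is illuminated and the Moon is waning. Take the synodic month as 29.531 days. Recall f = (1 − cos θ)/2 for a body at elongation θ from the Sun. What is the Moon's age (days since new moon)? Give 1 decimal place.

25.3 days

cos θ = 1 − 2f = 0.620, giving a principal value of 51.7°.
Since the Moon is past full (waning), take the reflex angle: θ = 360° − 51.7° = 308.3°.
That fraction of the synodic month is 308.3/360 × 29.531 d ≈ 25.29 d.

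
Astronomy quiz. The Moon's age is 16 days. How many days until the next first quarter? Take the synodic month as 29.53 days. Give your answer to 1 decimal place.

20.9 days

First quarter is 0.25 of the way through the cycle: age 0.25 × 29.53 = 7.383 d.
Already past this cycle's first quarter; the next is at 7.383 + 29.53 = 36.913 d, so 36.913 − 16 = 20.913 days.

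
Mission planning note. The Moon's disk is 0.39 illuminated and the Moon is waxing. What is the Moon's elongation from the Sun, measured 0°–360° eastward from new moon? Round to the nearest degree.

77°

cos θ = 1 − 2f = 0.220, giving a principal value of 77.3°.
Waxing ⇒ before full, so θ = 77.3°.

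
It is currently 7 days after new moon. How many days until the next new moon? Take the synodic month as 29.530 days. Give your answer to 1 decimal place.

One full lunation from the last new moon is 29.530 d; remaining = 29.530 − 7 = 22.530 d.

22.5 days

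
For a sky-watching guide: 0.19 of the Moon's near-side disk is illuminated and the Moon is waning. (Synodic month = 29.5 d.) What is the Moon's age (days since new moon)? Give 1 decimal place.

25.3 days

From f = (1 − cos θ)/2: cos θ = 1 − 2×0.19 = 0.620; arccos → 51.7°.
Since the Moon is past full (waning), take the reflex angle: θ = 360° − 51.7° = 308.3°.
At 360°/29.5 d per day, 308.3° corresponds to 25.26 days.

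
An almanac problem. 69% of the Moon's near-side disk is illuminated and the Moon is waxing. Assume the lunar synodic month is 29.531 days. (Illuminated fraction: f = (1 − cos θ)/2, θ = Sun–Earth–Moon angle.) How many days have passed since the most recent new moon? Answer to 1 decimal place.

cos θ = 1 − 2f = -0.380, giving a principal value of 112.3°.
The Moon is waxing (0°–180°), so θ = 112.3° directly.
At 360°/29.531 d per day, 112.3° corresponds to 9.21 days.

9.2 days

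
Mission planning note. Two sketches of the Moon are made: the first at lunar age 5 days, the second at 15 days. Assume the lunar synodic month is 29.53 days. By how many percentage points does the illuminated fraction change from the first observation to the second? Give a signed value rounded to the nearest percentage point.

First observation: θ = 360°·5/29.53 = 61.0°, so f = 0.257.
Second observation: θ = 182.9°, f = 0.999.
Δf = 0.999 − 0.257 = +0.742, i.e. +74 pp.

+74 percentage points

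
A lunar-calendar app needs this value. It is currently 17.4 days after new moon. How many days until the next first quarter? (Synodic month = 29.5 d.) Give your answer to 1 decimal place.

19.5 days

First quarter is 0.25 of the way through the cycle: age 0.25 × 29.5 = 7.375 d.
Already past this cycle's first quarter; the next is at 7.375 + 29.5 = 36.875 d, so 36.875 − 17.4 = 19.475 days.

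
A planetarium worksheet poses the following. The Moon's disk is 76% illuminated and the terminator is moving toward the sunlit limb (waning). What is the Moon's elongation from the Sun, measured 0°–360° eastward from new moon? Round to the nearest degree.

From f = (1 − cos θ)/2: cos θ = 1 − 2×0.76 = -0.520; arccos → 121.3°.
A waning Moon lies in 180°–360°, so θ = 360° − 121.3° = 238.7°.

239°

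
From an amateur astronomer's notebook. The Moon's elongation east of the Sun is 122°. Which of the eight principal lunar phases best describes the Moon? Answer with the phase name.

waxing gibbous

The waxing gibbous sector spans roughly 112°–158°; 122° falls inside it.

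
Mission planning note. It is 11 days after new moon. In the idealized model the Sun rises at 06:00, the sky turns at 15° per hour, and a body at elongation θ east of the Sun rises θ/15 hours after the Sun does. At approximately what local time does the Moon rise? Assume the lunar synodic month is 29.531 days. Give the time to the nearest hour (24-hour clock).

15:00

The Moon has covered 11/29.531 of its cycle, so θ ≈ 360° × 11/29.531 = 134.1°.
The Moon trails the Sun by θ/15 = 134.1/15 ≈ 8.94 hours.
06:00 + 8.94 h ≈ 14:56 → 15:00 to the nearest hour.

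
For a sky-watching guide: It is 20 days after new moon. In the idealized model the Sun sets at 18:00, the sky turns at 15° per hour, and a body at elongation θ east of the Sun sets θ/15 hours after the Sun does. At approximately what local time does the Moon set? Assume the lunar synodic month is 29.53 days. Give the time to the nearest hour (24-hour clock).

The Moon has covered 20/29.53 of its cycle, so θ ≈ 360° × 20/29.53 = 243.8°.
The Moon trails the Sun by θ/15 = 243.8/15 ≈ 16.25 hours.
18:00 + 16.25 h ≈ 10:15 → 10:00 to the nearest hour.

10:00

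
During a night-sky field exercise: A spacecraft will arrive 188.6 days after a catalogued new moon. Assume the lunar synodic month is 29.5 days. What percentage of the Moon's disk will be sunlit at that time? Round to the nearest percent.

89%

Reduce mod P: 188.6 − 6×29.5 = 11.60 d into the current lunation.
Phase angle: θ = 360°·(11.60 d)/(29.5 d) = 141.6°.
Illuminated fraction = (1 − cos 141.6°)/2 = (1 − (-0.783))/2 ≈ 0.892, so 89%.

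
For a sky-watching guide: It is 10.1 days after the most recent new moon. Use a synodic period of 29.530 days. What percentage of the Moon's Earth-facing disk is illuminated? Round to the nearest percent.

Phase angle: θ = 360°·(10.1 d)/(29.530 d) = 123.1°.
With cos θ = (-0.547), the lit fraction is (1 − (-0.547))/2 ≈ 0.773, so 77%.

77%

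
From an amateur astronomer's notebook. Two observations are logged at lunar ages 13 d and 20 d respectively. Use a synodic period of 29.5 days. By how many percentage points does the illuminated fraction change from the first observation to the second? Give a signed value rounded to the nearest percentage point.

θ₁ = 360° × 13/29.5 = 158.6°, f₁ = (1 − cos θ₁)/2 = 0.966.
θ₂ = 360° × 20/29.5 = 244.1°, f₂ = (1 − cos θ₂)/2 = 0.719.
Change = f₂ − f₁ = -0.247 → -25 percentage points.

-25 percentage points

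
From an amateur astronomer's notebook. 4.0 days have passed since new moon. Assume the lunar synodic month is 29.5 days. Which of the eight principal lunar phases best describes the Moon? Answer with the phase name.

At 4.0/29.5 of the cycle, θ ≈ 49° — the waxing crescent range.

waxing crescent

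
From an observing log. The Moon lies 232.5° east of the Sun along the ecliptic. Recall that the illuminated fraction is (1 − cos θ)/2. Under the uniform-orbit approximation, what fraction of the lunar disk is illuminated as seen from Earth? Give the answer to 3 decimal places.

0.804

cos 232.5° = (-0.609), so f = (1 − (-0.609))/2 = 0.804.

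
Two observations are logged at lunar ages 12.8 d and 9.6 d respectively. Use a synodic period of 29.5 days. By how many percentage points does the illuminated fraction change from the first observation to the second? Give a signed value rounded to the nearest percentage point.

θ₁ = 360° × 12.8/29.5 = 156.2°, f₁ = (1 − cos θ₁)/2 = 0.957.
θ₂ = 360° × 9.6/29.5 = 117.2°, f₂ = (1 − cos θ₂)/2 = 0.728.
Change = f₂ − f₁ = -0.229 → -23 percentage points.

-23 percentage points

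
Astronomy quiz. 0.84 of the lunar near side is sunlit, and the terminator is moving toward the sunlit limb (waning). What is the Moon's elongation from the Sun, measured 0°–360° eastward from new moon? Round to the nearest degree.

cos θ = 1 − 2f = -0.680, giving a principal value of 132.8°.
Since the Moon is past full (waning), take the reflex angle: θ = 360° − 132.8° = 227.2°.

227°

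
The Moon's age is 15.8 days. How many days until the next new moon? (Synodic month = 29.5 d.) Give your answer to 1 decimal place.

One full lunation from the last new moon is 29.5 d; remaining = 29.5 − 15.8 = 13.700 d.

13.7 days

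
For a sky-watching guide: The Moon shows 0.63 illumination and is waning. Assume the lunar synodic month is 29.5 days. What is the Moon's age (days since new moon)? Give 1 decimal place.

From f = (1 − cos θ)/2: cos θ = 1 − 2×0.63 = -0.260; arccos → 105.1°.
Since the Moon is past full (waning), take the reflex angle: θ = 360° − 105.1° = 254.9°.
That fraction of the synodic month is 254.9/360 × 29.5 d ≈ 20.89 d.

20.9 days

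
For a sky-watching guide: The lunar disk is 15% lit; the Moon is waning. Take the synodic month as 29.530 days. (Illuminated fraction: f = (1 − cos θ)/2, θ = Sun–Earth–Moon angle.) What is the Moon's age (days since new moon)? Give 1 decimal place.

25.8 days

Invert f = (1 − cos θ)/2 to get cos θ = 1 − 2(0.15) = 0.700, hence θ₀ = arccos 0.700 = 45.6°.
Since the Moon is past full (waning), take the reflex angle: θ = 360° − 45.6° = 314.4°.
Age = 29.530 × 314.4°/360° ≈ 25.79 days.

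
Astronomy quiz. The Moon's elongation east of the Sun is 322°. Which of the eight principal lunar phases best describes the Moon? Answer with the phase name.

The waning crescent sector spans roughly 292°–338°; 322° falls inside it.

waning crescent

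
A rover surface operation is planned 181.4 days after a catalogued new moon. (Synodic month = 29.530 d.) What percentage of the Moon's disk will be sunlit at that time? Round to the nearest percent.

Reduce mod P: 181.4 − 6×29.530 = 4.22 d into the current lunation.
Elongation θ = 360° × 4.22/29.530 ≈ 51.4°.
With cos θ = 0.623, the lit fraction is (1 − 0.623)/2 ≈ 0.188, so 19%.

19%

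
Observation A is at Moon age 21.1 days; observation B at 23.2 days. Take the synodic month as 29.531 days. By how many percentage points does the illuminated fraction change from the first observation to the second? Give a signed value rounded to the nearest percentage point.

θ₁ = 360° × 21.1/29.531 = 257.2°, f₁ = (1 − cos θ₁)/2 = 0.611.
θ₂ = 360° × 23.2/29.531 = 282.8°, f₂ = (1 − cos θ₂)/2 = 0.389.
Change = f₂ − f₁ = -0.222 → -22 percentage points.

-22 pp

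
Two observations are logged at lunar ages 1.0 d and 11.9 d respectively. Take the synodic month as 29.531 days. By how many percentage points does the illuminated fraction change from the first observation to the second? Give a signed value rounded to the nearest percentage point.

+90 percentage points

θ₁ = 360° × 1.0/29.531 = 12.2°, f₁ = (1 − cos θ₁)/2 = 0.011.
θ₂ = 360° × 11.9/29.531 = 145.1°, f₂ = (1 − cos θ₂)/2 = 0.910.
Change = f₂ − f₁ = +0.899 → +90 percentage points.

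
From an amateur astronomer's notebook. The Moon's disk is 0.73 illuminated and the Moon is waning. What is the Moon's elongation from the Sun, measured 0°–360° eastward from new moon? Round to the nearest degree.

cos θ = 1 − 2f = -0.460, giving a principal value of 117.4°.
Waning ⇒ past full, so θ = 360° − 117.4° = 242.6°.

243°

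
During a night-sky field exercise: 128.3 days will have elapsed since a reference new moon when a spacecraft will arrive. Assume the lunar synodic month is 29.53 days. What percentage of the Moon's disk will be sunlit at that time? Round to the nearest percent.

78%

128.3/29.53 = 4.345 lunations, so 4 complete cycles and 10.18 d into the next.
Phase angle: θ = 360°·(10.18 d)/(29.53 d) = 124.1°.
With cos θ = (-0.561), the lit fraction is (1 − (-0.561))/2 ≈ 0.780, so 78%.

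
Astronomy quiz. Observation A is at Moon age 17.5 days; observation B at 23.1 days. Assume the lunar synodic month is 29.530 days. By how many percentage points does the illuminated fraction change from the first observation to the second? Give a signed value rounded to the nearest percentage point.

First observation: θ = 360°·17.5/29.530 = 213.3°, so f = 0.918.
Second observation: θ = 281.6°, f = 0.399.
Δf = 0.399 − 0.918 = -0.518, i.e. -52 pp.

-52 percentage points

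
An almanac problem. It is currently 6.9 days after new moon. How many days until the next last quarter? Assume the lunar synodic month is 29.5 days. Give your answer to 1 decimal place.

Last quarter is 0.75 of the way through the cycle: age 0.75 × 29.5 = 22.125 d.
So 15.225 days remain (22.125 − 6.9).

15.2 days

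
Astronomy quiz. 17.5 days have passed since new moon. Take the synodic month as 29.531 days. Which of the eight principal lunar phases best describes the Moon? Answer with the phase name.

waning gibbous

At 17.5/29.531 of the cycle, θ ≈ 213° — the waning gibbous range.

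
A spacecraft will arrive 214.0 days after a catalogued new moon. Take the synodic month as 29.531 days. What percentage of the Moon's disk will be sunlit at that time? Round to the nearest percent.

214.0 d spans 7 complete synodic months (7 × 29.531 = 206.72 d) plus 7.28 d.
The Moon has covered 7.28/29.531 of its cycle, so θ ≈ 360° × 7.28/29.531 = 88.8°.
Illuminated fraction = (1 − cos 88.8°)/2 = (1 − 0.021)/2 ≈ 0.489, so 49%.

49%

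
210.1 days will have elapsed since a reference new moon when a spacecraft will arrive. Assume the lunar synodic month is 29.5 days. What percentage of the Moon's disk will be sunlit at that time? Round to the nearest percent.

14%

210.1/29.5 = 7.122 lunations, so 7 complete cycles and 3.60 d into the next.
Elongation θ = 360° × 3.60/29.5 ≈ 43.9°.
Illuminated fraction = (1 − cos 43.9°)/2 = (1 − 0.720)/2 ≈ 0.140, so 14%.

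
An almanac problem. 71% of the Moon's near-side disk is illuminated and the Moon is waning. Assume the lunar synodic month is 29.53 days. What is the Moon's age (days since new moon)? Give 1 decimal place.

cos θ = 1 − 2f = -0.420, giving a principal value of 114.8°.
Waning ⇒ past full, so θ = 360° − 114.8° = 245.2°.
That fraction of the synodic month is 245.2/360 × 29.53 d ≈ 20.11 d.

20.1 days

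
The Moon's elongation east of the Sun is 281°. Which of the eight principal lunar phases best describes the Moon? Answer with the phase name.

last quarter

281° lies in the last quarter sector of the 8-phase cycle.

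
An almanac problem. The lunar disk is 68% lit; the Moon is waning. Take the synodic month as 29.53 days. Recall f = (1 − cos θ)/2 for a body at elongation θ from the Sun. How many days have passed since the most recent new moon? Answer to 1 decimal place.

From f = (1 − cos θ)/2: cos θ = 1 − 2×0.68 = -0.360; arccos → 111.1°.
Waning ⇒ past full, so θ = 360° − 111.1° = 248.9°.
That fraction of the synodic month is 248.9/360 × 29.53 d ≈ 20.42 d.

20.4 days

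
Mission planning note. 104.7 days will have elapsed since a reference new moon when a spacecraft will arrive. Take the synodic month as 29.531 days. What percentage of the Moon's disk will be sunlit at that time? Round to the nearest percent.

104.7 d spans 3 complete synodic months (3 × 29.531 = 88.59 d) plus 16.11 d.
Elongation θ = 360° × 16.11/29.531 ≈ 196.4°.
Illuminated fraction = (1 − cos 196.4°)/2 = (1 − (-0.960))/2 ≈ 0.980, so 98%.

98%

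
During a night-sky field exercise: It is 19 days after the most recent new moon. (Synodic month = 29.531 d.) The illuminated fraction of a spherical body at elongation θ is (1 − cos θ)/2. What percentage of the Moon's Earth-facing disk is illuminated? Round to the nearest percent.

81%

Elongation θ = 360° × 19/29.531 ≈ 231.6°.
cos 231.6° = (-0.621), so f = (1 − (-0.621))/2 = 0.810, so 81%.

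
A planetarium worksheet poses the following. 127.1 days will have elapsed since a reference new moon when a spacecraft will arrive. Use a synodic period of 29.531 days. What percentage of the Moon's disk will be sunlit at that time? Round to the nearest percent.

127.1/29.531 = 4.304 lunations, so 4 complete cycles and 8.98 d into the next.
Elongation θ = 360° × 8.98/29.531 ≈ 109.4°.
With cos θ = (-0.333), the lit fraction is (1 − (-0.333))/2 ≈ 0.666, so 67%.

67%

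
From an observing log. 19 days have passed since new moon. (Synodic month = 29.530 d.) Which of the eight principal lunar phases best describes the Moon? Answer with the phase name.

At 19/29.530 of the cycle, θ ≈ 232° — the waning gibbous range.

waning gibbous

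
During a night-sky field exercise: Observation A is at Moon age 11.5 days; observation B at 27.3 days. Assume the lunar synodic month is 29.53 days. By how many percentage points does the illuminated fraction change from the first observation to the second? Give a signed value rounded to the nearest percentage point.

-83 pp

First observation: θ = 360°·11.5/29.53 = 140.2°, so f = 0.884.
Second observation: θ = 332.8°, f = 0.055.
Δf = 0.055 − 0.884 = -0.829, i.e. -83 pp.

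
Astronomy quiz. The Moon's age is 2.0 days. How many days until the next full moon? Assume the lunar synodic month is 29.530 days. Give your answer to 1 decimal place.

Full moon is 0.5 of the way through the cycle: age 0.5 × 29.530 = 14.765 d.
That is 14.765 − 2.0 = 12.765 days ahead.

12.8 days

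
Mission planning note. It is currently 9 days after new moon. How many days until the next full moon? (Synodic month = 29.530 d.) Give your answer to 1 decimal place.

Full moon is 0.5 of the way through the cycle: age 0.5 × 29.530 = 14.765 d.
So 5.765 days remain (14.765 − 9).

5.8 days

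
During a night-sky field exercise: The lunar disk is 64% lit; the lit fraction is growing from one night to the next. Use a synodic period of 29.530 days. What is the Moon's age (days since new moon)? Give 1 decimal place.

Invert f = (1 − cos θ)/2 to get cos θ = 1 − 2(0.64) = -0.280, hence θ₀ = arccos -0.280 = 106.3°.
Before full moon the principal value applies: θ = 106.3°.
At 360°/29.530 d per day, 106.3° corresponds to 8.72 days.

8.7 days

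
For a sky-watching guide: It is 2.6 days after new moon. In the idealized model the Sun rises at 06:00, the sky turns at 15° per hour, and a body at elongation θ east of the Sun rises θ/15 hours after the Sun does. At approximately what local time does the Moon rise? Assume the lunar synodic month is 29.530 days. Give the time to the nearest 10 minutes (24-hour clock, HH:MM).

08:10

Phase angle: θ = 360°·(2.6 d)/(29.530 d) = 31.7°.
At 15° of sky rotation per hour, 31.7° corresponds to a 2.11 h lag.
06:00 + 2.113 h ≈ 08:07 → 08:10 to the nearest ten minutes.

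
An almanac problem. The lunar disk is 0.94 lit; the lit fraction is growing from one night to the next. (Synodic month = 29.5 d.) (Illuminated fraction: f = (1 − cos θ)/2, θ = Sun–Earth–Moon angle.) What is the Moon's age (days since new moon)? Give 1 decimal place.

12.4 days

From f = (1 − cos θ)/2: cos θ = 1 − 2×0.94 = -0.880; arccos → 151.6°.
Waxing ⇒ before full, so θ = 151.6°.
At 360°/29.5 d per day, 151.6° corresponds to 12.43 days.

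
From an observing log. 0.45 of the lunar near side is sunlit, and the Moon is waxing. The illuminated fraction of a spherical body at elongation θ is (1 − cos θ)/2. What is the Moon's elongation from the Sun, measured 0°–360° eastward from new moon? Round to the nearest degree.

From f = (1 − cos θ)/2: cos θ = 1 − 2×0.45 = 0.100; arccos → 84.3°.
The Moon is waxing (0°–180°), so θ = 84.3° directly.

84°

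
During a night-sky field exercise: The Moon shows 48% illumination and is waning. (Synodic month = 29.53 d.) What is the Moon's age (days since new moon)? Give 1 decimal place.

22.3 days

Invert f = (1 − cos θ)/2 to get cos θ = 1 − 2(0.48) = 0.040, hence θ₀ = arccos 0.040 = 87.7°.
Since the Moon is past full (waning), take the reflex angle: θ = 360° − 87.7° = 272.3°.
That fraction of the synodic month is 272.3/360 × 29.53 d ≈ 22.34 d.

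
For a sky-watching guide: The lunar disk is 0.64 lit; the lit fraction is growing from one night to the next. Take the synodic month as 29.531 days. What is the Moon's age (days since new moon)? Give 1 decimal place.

Invert f = (1 − cos θ)/2 to get cos θ = 1 − 2(0.64) = -0.280, hence θ₀ = arccos -0.280 = 106.3°.
The Moon is waxing (0°–180°), so θ = 106.3° directly.
At 360°/29.531 d per day, 106.3° corresponds to 8.72 days.

8.7 days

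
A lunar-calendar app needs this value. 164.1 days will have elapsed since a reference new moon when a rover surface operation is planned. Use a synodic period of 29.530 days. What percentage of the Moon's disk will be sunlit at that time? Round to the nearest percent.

164.1 d spans 5 complete synodic months (5 × 29.530 = 147.65 d) plus 16.45 d.
The Moon has covered 16.45/29.530 of its cycle, so θ ≈ 360° × 16.45/29.530 = 200.5°.
Illuminated fraction = (1 − cos 200.5°)/2 = (1 − (-0.936))/2 ≈ 0.968, so 97%.

97%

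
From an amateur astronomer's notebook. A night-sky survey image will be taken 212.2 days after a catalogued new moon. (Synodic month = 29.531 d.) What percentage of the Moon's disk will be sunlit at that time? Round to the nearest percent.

212.2 d spans 7 complete synodic months (7 × 29.531 = 206.72 d) plus 5.48 d.
The Moon has covered 5.48/29.531 of its cycle, so θ ≈ 360° × 5.48/29.531 = 66.8°.
With cos θ = 0.393, the lit fraction is (1 − 0.393)/2 ≈ 0.303, so 30%.

30%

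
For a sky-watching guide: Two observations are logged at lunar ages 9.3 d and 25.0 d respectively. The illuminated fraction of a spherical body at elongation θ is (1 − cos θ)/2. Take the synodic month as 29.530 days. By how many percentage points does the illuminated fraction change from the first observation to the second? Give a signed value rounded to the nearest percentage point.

-48 percentage points

θ₁ = 360° × 9.3/29.530 = 113.4°, f₁ = (1 − cos θ₁)/2 = 0.698.
θ₂ = 360° × 25.0/29.530 = 304.8°, f₂ = (1 − cos θ₂)/2 = 0.215.
Change = f₂ − f₁ = -0.484 → -48 percentage points.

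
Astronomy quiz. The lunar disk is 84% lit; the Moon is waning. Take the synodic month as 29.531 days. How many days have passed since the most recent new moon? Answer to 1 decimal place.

18.6 days

cos θ = 1 − 2f = -0.680, giving a principal value of 132.8°.
Since the Moon is past full (waning), take the reflex angle: θ = 360° − 132.8° = 227.2°.
That fraction of the synodic month is 227.2/360 × 29.531 d ≈ 18.63 d.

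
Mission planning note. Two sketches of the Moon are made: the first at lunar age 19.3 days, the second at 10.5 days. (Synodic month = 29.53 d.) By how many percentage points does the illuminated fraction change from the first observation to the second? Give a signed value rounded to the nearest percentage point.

+2 percentage points

θ₁ = 360° × 19.3/29.53 = 235.3°, f₁ = (1 − cos θ₁)/2 = 0.785.
θ₂ = 360° × 10.5/29.53 = 128.0°, f₂ = (1 − cos θ₂)/2 = 0.808.
Change = f₂ − f₁ = +0.023 → +2 percentage points.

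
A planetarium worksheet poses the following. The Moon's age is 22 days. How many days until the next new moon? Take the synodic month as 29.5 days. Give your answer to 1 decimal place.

The next new moon completes the synodic month: 29.5 − 22 = 7.500 days.

7.5 days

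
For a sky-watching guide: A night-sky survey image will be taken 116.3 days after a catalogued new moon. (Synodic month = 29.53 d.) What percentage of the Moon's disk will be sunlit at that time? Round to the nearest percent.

4%

116.3/29.53 = 3.938 lunations, so 3 complete cycles and 27.71 d into the next.
Phase angle: θ = 360°·(27.71 d)/(29.53 d) = 337.8°.
With cos θ = 0.926, the lit fraction is (1 − 0.926)/2 ≈ 0.037, so 4%.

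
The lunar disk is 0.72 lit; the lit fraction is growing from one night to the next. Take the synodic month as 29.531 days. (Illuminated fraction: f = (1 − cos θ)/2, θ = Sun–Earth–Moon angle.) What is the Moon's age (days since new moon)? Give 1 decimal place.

9.5 days

From f = (1 − cos θ)/2: cos θ = 1 − 2×0.72 = -0.440; arccos → 116.1°.
Waxing ⇒ before full, so θ = 116.1°.
At 360°/29.531 d per day, 116.1° corresponds to 9.52 days.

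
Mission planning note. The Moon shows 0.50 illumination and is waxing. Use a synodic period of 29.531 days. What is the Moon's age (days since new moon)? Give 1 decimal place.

7.4 days

cos θ = 1 − 2f = 0.000, giving a principal value of 90.0°.
The Moon is waxing (0°–180°), so θ = 90.0° directly.
That fraction of the synodic month is 90.0/360 × 29.531 d ≈ 7.38 d.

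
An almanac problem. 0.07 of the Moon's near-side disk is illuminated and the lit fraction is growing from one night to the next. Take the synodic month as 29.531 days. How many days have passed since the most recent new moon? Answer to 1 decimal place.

cos θ = 1 − 2f = 0.860, giving a principal value of 30.7°.
Waxing ⇒ before full, so θ = 30.7°.
That fraction of the synodic month is 30.7/360 × 29.531 d ≈ 2.52 d.

2.5 days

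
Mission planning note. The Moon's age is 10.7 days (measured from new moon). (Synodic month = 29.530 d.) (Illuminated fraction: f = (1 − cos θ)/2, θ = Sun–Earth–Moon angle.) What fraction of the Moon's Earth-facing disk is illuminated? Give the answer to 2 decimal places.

0.82

Phase angle: θ = 360°·(10.7 d)/(29.530 d) = 130.4°.
cos 130.4° = (-0.649), so f = (1 − (-0.649))/2 = 0.824.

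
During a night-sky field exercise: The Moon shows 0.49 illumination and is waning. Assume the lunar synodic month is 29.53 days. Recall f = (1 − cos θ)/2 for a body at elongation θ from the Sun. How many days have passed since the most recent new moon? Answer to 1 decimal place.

cos θ = 1 − 2f = 0.020, giving a principal value of 88.9°.
Waning ⇒ past full, so θ = 360° − 88.9° = 271.1°.
That fraction of the synodic month is 271.1/360 × 29.53 d ≈ 22.24 d.

22.2 days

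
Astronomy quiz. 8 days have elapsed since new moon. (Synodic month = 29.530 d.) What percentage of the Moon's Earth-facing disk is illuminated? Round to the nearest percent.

57%

Phase angle: θ = 360°·(8 d)/(29.530 d) = 97.5°.
Illuminated fraction = (1 − cos 97.5°)/2 = (1 − (-0.131))/2 ≈ 0.566, so 57%.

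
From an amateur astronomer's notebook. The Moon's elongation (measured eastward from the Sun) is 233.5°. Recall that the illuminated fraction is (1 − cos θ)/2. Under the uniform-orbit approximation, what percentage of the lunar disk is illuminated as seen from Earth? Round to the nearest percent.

80%

cos 233.5° = (-0.595), so f = (1 − (-0.595))/2 = 0.797, i.e. 80%.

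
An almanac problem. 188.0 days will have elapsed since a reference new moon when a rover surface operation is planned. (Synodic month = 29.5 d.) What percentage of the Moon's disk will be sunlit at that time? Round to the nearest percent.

85%

188.0 d spans 6 complete synodic months (6 × 29.5 = 177.00 d) plus 11.00 d.
The Moon has covered 11.00/29.5 of its cycle, so θ ≈ 360° × 11.00/29.5 = 134.2°.
With cos θ = (-0.698), the lit fraction is (1 − (-0.698))/2 ≈ 0.849, so 85%.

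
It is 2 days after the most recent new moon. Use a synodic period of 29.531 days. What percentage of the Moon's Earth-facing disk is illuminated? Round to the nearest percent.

Elongation θ = 360° × 2/29.531 ≈ 24.4°.
cos 24.4° = 0.911, so f = (1 − 0.911)/2 = 0.045, so 4%.

4%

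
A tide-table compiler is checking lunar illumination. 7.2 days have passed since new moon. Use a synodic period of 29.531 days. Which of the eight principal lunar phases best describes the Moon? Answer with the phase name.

At 7.2/29.531 of the cycle, θ ≈ 88° — the first quarter range.

first quarter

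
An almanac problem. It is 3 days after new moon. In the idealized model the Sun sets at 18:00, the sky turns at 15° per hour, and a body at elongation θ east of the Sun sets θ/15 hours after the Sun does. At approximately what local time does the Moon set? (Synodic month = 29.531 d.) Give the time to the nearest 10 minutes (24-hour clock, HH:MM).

The Moon has covered 3/29.531 of its cycle, so θ ≈ 360° × 3/29.531 = 36.6°.
The Moon trails the Sun by θ/15 = 36.6/15 ≈ 2.44 hours.
18:00 + 2.438 h ≈ 20:26 → 20:30 to the nearest ten minutes.

20:30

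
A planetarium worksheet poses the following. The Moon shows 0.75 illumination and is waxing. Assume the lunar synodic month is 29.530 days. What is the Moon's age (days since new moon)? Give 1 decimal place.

Invert f = (1 − cos θ)/2 to get cos θ = 1 − 2(0.75) = -0.500, hence θ₀ = arccos -0.500 = 120.0°.
The Moon is waxing (0°–180°), so θ = 120.0° directly.
That fraction of the synodic month is 120.0/360 × 29.530 d ≈ 9.84 d.

9.8 days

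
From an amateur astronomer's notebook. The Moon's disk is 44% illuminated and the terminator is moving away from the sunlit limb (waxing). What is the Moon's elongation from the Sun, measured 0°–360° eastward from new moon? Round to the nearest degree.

From f = (1 − cos θ)/2: cos θ = 1 − 2×0.44 = 0.120; arccos → 83.1°.
Before full moon the principal value applies: θ = 83.1°.

83°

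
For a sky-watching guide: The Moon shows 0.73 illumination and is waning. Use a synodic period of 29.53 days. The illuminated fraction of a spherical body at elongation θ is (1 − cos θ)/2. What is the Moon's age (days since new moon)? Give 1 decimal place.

From f = (1 − cos θ)/2: cos θ = 1 − 2×0.73 = -0.460; arccos → 117.4°.
Waning ⇒ past full, so θ = 360° − 117.4° = 242.6°.
Age = 29.53 × 242.6°/360° ≈ 19.90 days.

19.9 days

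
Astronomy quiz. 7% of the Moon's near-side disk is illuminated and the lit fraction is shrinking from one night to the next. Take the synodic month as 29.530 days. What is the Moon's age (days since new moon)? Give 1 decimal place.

27.0 days

Invert f = (1 − cos θ)/2 to get cos θ = 1 − 2(0.07) = 0.860, hence θ₀ = arccos 0.860 = 30.7°.
Waning ⇒ past full, so θ = 360° − 30.7° = 329.3°.
That fraction of the synodic month is 329.3/360 × 29.530 d ≈ 27.01 d.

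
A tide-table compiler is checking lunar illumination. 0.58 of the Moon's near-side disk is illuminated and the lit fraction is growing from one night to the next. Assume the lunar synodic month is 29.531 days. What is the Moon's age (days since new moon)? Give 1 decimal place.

From f = (1 − cos θ)/2: cos θ = 1 − 2×0.58 = -0.160; arccos → 99.2°.
Waxing ⇒ before full, so θ = 99.2°.
At 360°/29.531 d per day, 99.2° corresponds to 8.14 days.

8.1 days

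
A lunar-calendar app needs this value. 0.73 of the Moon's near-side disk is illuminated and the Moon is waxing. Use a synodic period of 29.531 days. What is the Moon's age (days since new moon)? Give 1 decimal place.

From f = (1 − cos θ)/2: cos θ = 1 − 2×0.73 = -0.460; arccos → 117.4°.
Waxing ⇒ before full, so θ = 117.4°.
Age = 29.531 × 117.4°/360° ≈ 9.63 days.

9.6 days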